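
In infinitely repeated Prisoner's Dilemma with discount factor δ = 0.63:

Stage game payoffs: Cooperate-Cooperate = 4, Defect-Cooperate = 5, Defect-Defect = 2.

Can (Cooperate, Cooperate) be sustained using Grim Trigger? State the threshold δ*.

δ* = 0.3333; since δ = 0.63 ≥ 0.3333, cooperation can be sustained

Work:
For Grim Trigger:
Cooperate forever: 4/(1-δ)
Defect then punished: 5 + 2·δ/(1-δ)
Need: 4/(1-δ) ≥ 5 + 2·δ/(1-δ)
Solving: δ ≥ (T-R)/(T-P) = (5-4)/(5-2) = 0.3333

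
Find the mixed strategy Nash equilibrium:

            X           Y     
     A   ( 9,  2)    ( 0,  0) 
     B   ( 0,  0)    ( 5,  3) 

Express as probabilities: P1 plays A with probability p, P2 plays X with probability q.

p = 0.6, q = 0.3571

Work:
Find probabilities that make opponent indifferent:
P2 chooses q to make P1 indifferent between A and B
P1 chooses p to make P2 indifferent between X and Y
Mixed NE: P1 plays (A: 0.6, B: 0.4), P2 plays (X: 0.3571, Y: 0.6429)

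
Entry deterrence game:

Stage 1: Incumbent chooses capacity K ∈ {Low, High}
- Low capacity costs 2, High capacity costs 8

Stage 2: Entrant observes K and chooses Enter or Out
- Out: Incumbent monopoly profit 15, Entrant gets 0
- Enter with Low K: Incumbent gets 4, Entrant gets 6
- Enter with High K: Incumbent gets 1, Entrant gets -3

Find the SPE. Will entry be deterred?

SPE: (High, Enter|Low, Out|High); Entry deterred. Incumbent net profit = 7

Work:
After Low K: Entrant enters (6 > 0)
After High K: Entrant stays out (-3 < 0)
Incumbent: Low → 4−2=2, High → 15−8=7
Incumbent chooses High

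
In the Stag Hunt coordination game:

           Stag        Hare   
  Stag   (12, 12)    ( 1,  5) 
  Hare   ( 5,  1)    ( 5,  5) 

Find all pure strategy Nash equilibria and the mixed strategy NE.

Pure NE: (Stag, Stag) and (Hare, Hare); Mixed NE: p = 0.3636, q = 0.3636

Work:
Check pure NE:
(Stag, Stag): (12, 12) - no unilateral deviation beneficial
(Hare, Hare): (5, 5) - no unilateral deviation beneficial
Mixed NE: P1 plays Stag with p = 0.3636, P2 plays Stag with q = 0.3636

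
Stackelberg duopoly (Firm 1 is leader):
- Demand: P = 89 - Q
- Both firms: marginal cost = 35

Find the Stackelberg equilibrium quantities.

q₁* (leader) = 27.0, q₂* (follower) = 13.5

Work:
Follower's reaction: q₂ = (a - c - q₁)/2
Leader substitutes: π₁ = q₁·(a - q₁ - (a-c-q₁)/2 - c)
FOC: q₁* = (89 - 35)/2 = 27.00
Then: q₂* = (89 - 35 - 27.0)/2 = 13.50
Leader has first-mover advantage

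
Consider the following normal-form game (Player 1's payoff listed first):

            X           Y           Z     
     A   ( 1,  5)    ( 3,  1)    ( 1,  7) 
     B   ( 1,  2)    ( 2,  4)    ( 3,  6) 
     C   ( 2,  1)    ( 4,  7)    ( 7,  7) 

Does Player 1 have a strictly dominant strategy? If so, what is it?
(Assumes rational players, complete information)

Yes, Player 1's strictly dominant strategy is C

Work:
A strategy strictly dominates another if it gives a strictly higher payoff against every opponent action. Compare each pair of P1's strategies column-by-column:
  A vs B: [1 vs 1, 3 vs 2, 1 vs 3] → A does not strictly dominate B (column X: 1 ≤ 1)
  A vs C: [1 vs 2, 3 vs 4, 1 vs 7] → A does not strictly dominate C (column X: 1 ≤ 2)
  B vs A: [1 vs 1, 2 vs 3, 3 vs 1] → B does not strictly dominate A (column X: 1 ≤ 1)
  B vs C: [1 vs 2, 2 vs 4, 3 vs 7] → B does not strictly dominate C (column X: 1 ≤ 2)
  C vs A: [2 vs 1, 4 vs 3, 7 vs 1] → C strictly dominates A
  C vs B: [2 vs 1, 4 vs 2, 7 vs 3] → C strictly dominates B
C strictly dominates every other strategy → strictly dominant.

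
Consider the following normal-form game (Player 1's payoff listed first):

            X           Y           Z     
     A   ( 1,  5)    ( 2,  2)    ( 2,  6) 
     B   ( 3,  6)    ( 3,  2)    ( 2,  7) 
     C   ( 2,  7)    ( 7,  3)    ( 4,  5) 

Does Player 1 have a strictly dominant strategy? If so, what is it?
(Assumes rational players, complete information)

No strictly dominant strategy exists for Player 1

Work:
A strategy strictly dominates another if it gives a strictly higher payoff against every opponent action. Compare each pair of P1's strategies column-by-column:
  A vs B: [1 vs 3, 2 vs 3, 2 vs 2] → A does not strictly dominate B (column X: 1 ≤ 3)
  A vs C: [1 vs 2, 2 vs 7, 2 vs 4] → A does not strictly dominate C (column X: 1 ≤ 2)
  B vs A: [3 vs 1, 3 vs 2, 2 vs 2] → B does not strictly dominate A (column Z: 2 ≤ 2)
  B vs C: [3 vs 2, 3 vs 7, 2 vs 4] → B does not strictly dominate C (column Y: 3 ≤ 7)
  C vs A: [2 vs 1, 7 vs 2, 4 vs 2] → C strictly dominates A
  C vs B: [2 vs 3, 7 vs 3, 4 vs 2] → C does not strictly dominate B (column X: 2 ≤ 3)
No single strategy strictly dominates all others → no strictly dominant strategy.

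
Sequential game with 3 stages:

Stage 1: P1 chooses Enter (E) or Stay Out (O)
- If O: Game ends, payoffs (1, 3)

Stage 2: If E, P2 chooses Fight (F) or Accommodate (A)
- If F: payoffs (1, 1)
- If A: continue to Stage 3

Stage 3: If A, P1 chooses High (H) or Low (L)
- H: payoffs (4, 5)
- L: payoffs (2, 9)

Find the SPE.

SPE: (E, A, H); Outcome (4, 5)

Work:
Stage 3: P1 chooses H (4 vs 2)
Stage 2: P2: F->1, A->5 (anticipating H). Choose A
Stage 1: P1: O->1, E->4 (anticipating A, H). Choose E
SPE path: E -> A -> H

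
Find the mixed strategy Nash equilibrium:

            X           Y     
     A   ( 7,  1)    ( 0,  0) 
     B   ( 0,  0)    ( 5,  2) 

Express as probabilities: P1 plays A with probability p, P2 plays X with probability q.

p = 0.6667, q = 0.4167

Work:
Find probabilities that make opponent indifferent:
P2 chooses q to make P1 indifferent between A and B
P1 chooses p to make P2 indifferent between X and Y
Mixed NE: P1 plays (A: 0.6667, B: 0.3333), P2 plays (X: 0.4167, Y: 0.5833)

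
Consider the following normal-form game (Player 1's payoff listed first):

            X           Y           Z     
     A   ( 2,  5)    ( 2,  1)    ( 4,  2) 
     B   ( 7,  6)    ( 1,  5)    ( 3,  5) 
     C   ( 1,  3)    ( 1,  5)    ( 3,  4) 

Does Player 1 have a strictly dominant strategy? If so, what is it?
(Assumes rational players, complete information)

No strictly dominant strategy exists for Player 1

Work:
A strategy strictly dominates another if it gives a strictly higher payoff against every opponent action. Compare each pair of P1's strategies column-by-column:
  A vs B: [2 vs 7, 2 vs 1, 4 vs 3] → A does not strictly dominate B (column X: 2 ≤ 7)
  A vs C: [2 vs 1, 2 vs 1, 4 vs 3] → A strictly dominates C
  B vs A: [7 vs 2, 1 vs 2, 3 vs 4] → B does not strictly dominate A (column Y: 1 ≤ 2)
  B vs C: [7 vs 1, 1 vs 1, 3 vs 3] → B does not strictly dominate C (column Y: 1 ≤ 1)
  C vs A: [1 vs 2, 1 vs 2, 3 vs 4] → C does not strictly dominate A (column X: 1 ≤ 2)
  C vs B: [1 vs 7, 1 vs 1, 3 vs 3] → C does not strictly dominate B (column X: 1 ≤ 7)
No single strategy strictly dominates all others → no strictly dominant strategy.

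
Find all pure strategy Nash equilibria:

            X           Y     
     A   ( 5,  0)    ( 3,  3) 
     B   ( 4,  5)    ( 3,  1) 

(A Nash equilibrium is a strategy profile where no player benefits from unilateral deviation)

Nash equilibrium: (A, Y)

Work:
Best responses:
  P1 vs X: payoffs [5, 4] → best response A (payoff 5)
  P1 vs Y: payoffs [3, 3] → best response A/B (payoff 3)
  P2 vs A: payoffs [0, 3] → best response Y (payoff 3)
  P2 vs B: payoffs [5, 1] → best response X (payoff 5)
Mutual best responses: (A,Y) → Nash equilibria.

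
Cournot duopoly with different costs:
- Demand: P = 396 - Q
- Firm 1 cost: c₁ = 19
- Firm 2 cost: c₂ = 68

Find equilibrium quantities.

q₁* = 142.0, q₂* = 93.0

Work:
Reaction: q₁ = (396 - 19 - q₂)/2
Reaction: q₂ = (396 - 68 - q₁)/2
Solve simultaneously:
q₁* = (396 - 2×19 + 68)/3 = 142.0
q₂* = (396 - 2×68 + 19)/3 = 93.0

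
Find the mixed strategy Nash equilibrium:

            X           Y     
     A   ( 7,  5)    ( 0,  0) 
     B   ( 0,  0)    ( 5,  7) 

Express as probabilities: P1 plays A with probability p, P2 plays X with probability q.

p = 0.5833, q = 0.4167

Work:
Find probabilities that make opponent indifferent:
P2 chooses q to make P1 indifferent between A and B
P1 chooses p to make P2 indifferent between X and Y
Mixed NE: P1 plays (A: 0.5833, B: 0.4167), P2 plays (X: 0.4167, Y: 0.5833)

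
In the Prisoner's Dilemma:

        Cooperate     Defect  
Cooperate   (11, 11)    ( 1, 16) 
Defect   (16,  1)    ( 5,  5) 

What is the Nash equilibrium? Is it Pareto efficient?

(Defect, Defect) is NE; not Pareto efficient

Work:
Defect dominates Cooperate for both players:
If P2 cooperates: Defect (16) > Cooperate (11)
If P2 defects: Defect (5) > Cooperate (1)
NE: (Defect, Defect) with payoff (5, 5)
But (Cooperate, Cooperate) = (11, 11) Pareto dominates (5, 5)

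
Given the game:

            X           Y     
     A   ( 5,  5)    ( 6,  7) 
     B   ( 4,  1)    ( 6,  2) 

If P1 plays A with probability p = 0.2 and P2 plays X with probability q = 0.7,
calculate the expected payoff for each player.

E[P1] = 4.74, E[P2] = 2.16

Work:
E[P1] = p·q·π₁(A,X) + p·(1-q)·π₁(A,Y) + (1-p)·q·π₁(B,X) + (1-p)·(1-q)·π₁(B,Y)
= 0.2·0.7·5 + 0.2·0.3·6 + 0.8·0.7·4 + 0.8·0.3·6
= 4.74

E[P2] = 2.16 (similar calculation)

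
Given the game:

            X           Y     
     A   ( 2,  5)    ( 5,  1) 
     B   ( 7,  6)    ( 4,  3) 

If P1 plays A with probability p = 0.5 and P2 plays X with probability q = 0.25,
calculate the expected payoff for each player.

E[P1] = 4.5, E[P2] = 2.875

Work:
E[P1] = p·q·π₁(A,X) + p·(1-q)·π₁(A,Y) + (1-p)·q·π₁(B,X) + (1-p)·(1-q)·π₁(B,Y)
= 0.5·0.25·2 + 0.5·0.75·5 + 0.5·0.25·7 + 0.5·0.75·4
= 4.5

E[P2] = 2.875 (similar calculation)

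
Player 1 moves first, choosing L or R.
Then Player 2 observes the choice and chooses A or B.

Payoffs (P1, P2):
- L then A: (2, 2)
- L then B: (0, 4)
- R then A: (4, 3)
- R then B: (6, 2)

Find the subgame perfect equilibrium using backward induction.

P1 plays R, P2 plays B after L and A after R; Payoff (4, 3)

Work:
Backward induction:
After L: P2 chooses B → P1 gets 0
After R: P2 chooses A → P1 gets 4
P1 chooses R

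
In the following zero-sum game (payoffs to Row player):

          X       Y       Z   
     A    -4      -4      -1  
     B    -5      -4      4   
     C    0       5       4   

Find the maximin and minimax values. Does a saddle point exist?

Maximin = 0, Minimax = 0, Saddle: True

Work:
Row minimums: [-4, -5, 0] → maximin = 0
Column maximums: [0, 5, 4] → minimax = 0
Saddle point exists! Game value = 0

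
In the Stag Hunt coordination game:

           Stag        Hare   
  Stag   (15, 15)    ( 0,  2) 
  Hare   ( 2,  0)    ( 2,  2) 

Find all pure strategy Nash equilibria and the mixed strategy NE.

Pure NE: (Stag, Stag) and (Hare, Hare); Mixed NE: p = 0.1333, q = 0.1333

Work:
Check pure NE:
(Stag, Stag): (15, 15) - no unilateral deviation beneficial
(Hare, Hare): (2, 2) - no unilateral deviation beneficial
Mixed NE: P1 plays Stag with p = 0.1333, P2 plays Stag with q = 0.1333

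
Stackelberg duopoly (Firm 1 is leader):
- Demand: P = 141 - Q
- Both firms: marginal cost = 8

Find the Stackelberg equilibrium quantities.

q₁* (leader) = 66.5, q₂* (follower) = 33.25

Work:
Follower's reaction: q₂ = (a - c - q₁)/2
Leader substitutes: π₁ = q₁·(a - q₁ - (a-c-q₁)/2 - c)
FOC: q₁* = (141 - 8)/2 = 66.50
Then: q₂* = (141 - 8 - 66.5)/2 = 33.25
Leader has first-mover advantage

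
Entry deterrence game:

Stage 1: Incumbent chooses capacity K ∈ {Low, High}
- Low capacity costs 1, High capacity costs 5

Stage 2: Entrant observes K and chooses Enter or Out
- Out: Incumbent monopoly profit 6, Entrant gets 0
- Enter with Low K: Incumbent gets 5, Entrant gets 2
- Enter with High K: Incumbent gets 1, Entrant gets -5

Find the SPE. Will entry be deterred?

SPE: (Low, Enter|Low, Out|High); Entry not deterred. Incumbent net profit = 4, Entrant gets 2

Work:
After Low K: Entrant enters (2 > 0)
After High K: Entrant stays out (-5 < 0)
Incumbent: Low → 5−1=4, High → 6−5=1
Incumbent chooses Low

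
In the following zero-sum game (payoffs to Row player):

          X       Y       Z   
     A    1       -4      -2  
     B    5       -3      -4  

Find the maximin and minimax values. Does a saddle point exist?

Maximin = -4, Minimax = -3, Saddle: False

Work:
Row minimums: [-4, -4] → maximin = -4
Column maximums: [5, -3, -2] → minimax = -3
No saddle point (maximin ≠ minimax). Mixed strategy needed.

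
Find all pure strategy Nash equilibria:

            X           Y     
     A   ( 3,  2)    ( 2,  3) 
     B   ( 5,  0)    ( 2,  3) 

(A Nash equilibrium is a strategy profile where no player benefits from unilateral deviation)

Nash equilibrium: (A, Y), (B, Y)

Work:
Best responses:
  P1 vs X: payoffs [3, 5] → best response B (payoff 5)
  P1 vs Y: payoffs [2, 2] → best response A/B (payoff 2)
  P2 vs A: payoffs [2, 3] → best response Y (payoff 3)
  P2 vs B: payoffs [0, 3] → best response Y (payoff 3)
Mutual best responses: (A,Y), (B,Y) → Nash equilibria.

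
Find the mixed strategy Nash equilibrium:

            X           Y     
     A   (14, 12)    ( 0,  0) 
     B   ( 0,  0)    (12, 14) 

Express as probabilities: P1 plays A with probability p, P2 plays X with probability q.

p = 0.5385, q = 0.4615

Work:
Find probabilities that make opponent indifferent:
P2 chooses q to make P1 indifferent between A and B
P1 chooses p to make P2 indifferent between X and Y
Mixed NE: P1 plays (A: 0.5385, B: 0.4615), P2 plays (X: 0.4615, Y: 0.5385)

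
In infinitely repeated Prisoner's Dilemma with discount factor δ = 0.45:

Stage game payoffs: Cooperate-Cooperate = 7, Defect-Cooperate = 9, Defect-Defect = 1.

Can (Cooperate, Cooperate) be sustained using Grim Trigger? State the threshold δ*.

δ* = 0.25; since δ = 0.45 ≥ 0.25, cooperation can be sustained

Work:
For Grim Trigger:
Cooperate forever: 7/(1-δ)
Defect then punished: 9 + 1·δ/(1-δ)
Need: 7/(1-δ) ≥ 9 + 1·δ/(1-δ)
Solving: δ ≥ (T-R)/(T-P) = (9-7)/(9-1) = 0.25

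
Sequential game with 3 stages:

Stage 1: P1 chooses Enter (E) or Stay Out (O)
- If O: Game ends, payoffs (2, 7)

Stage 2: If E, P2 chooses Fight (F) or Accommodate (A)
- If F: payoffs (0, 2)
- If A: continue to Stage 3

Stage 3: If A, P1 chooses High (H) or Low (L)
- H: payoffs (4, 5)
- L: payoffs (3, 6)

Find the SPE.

SPE: (E, A, H); Outcome (4, 5)

Work:
Stage 3: P1 chooses H (4 vs 3)
Stage 2: P2: F->2, A->5 (anticipating H). Choose A
Stage 1: P1: O->2, E->4 (anticipating A, H). Choose E
SPE path: E -> A -> H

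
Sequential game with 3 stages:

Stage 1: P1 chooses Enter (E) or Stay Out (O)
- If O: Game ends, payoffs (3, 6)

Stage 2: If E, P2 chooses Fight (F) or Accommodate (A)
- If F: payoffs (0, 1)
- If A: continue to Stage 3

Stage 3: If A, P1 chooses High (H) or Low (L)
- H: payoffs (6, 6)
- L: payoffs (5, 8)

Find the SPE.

SPE: (E, A, H); Outcome (6, 6)

Work:
Stage 3: P1 chooses H (6 vs 5)
Stage 2: P2: F->1, A->6 (anticipating H). Choose A
Stage 1: P1: O->3, E->6 (anticipating A, H). Choose E
SPE path: E -> A -> H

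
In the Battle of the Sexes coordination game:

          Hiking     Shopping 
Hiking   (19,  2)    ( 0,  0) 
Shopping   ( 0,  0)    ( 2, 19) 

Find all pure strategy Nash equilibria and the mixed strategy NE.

Pure NE: (Hiking, Hiking) and (Shopping, Shopping); Mixed NE: p = 0.9048, q = 0.0952

Work:
Check pure NE:
(Hiking, Hiking): (19, 2) - no unilateral deviation beneficial
(Shopping, Shopping): (2, 19) - no unilateral deviation beneficial
Mixed NE: P1 plays Hiking with p = 0.9048, P2 plays Hiking with q = 0.0952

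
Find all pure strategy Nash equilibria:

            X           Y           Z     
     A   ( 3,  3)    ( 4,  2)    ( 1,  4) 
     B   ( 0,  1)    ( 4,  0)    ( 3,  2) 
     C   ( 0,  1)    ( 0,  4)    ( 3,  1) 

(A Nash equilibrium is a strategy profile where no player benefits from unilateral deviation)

Nash equilibrium: (B, Z)

Work:
Best responses:
  P1 vs X: payoffs [3, 0, 0] → best response A (payoff 3)
  P1 vs Y: payoffs [4, 4, 0] → best response A/B (payoff 4)
  P1 vs Z: payoffs [1, 3, 3] → best response B/C (payoff 3)
  P2 vs A: payoffs [3, 2, 4] → best response Z (payoff 4)
  P2 vs B: payoffs [1, 0, 2] → best response Z (payoff 2)
  P2 vs C: payoffs [1, 4, 1] → best response Y (payoff 4)
Mutual best responses: (B,Z) → Nash equilibria.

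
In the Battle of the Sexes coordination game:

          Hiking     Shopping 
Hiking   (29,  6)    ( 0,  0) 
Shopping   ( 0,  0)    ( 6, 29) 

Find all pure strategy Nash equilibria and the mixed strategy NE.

Pure NE: (Hiking, Hiking) and (Shopping, Shopping); Mixed NE: p = 0.8286, q = 0.1714

Work:
Check pure NE:
(Hiking, Hiking): (29, 6) - no unilateral deviation beneficial
(Shopping, Shopping): (6, 29) - no unilateral deviation beneficial
Mixed NE: P1 plays Hiking with p = 0.8286, P2 plays Hiking with q = 0.1714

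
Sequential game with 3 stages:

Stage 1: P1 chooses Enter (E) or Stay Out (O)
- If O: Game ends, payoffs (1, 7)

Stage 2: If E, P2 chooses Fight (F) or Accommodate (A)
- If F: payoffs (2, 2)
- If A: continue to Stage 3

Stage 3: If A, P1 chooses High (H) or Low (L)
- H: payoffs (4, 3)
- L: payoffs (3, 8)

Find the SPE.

SPE: (E, A, H); Outcome (4, 3)

Work:
Stage 3: P1 chooses H (4 vs 3)
Stage 2: P2: F->2, A->3 (anticipating H). Choose A
Stage 1: P1: O->1, E->4 (anticipating A, H). Choose E
SPE path: E -> A -> H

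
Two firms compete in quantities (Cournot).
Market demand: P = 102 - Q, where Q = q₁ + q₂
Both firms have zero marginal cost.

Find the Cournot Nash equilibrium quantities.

q₁* = q₂* = 34.0; P* = 34.0

Work:
Profit: π_i = P·q_i = (a - q_i - q_j)·q_i
FOC: ∂π_i/∂q_i = a - 2q_i - q_j = 0
Reaction function: q_i = (102 - q_j)/2
Symmetry: q* = 102/3 = 34.0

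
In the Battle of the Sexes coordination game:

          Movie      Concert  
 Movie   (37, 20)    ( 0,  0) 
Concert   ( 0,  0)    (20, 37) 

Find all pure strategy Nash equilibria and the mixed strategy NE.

Pure NE: (Movie, Movie) and (Concert, Concert); Mixed NE: p = 0.6491, q = 0.3509

Work:
Check pure NE:
(Movie, Movie): (37, 20) - no unilateral deviation beneficial
(Concert, Concert): (20, 37) - no unilateral deviation beneficial
Mixed NE: P1 plays Movie with p = 0.6491, P2 plays Movie with q = 0.3509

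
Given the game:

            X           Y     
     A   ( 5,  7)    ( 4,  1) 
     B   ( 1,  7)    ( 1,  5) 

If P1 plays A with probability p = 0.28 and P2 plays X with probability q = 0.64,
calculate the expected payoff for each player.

E[P1] = 2.0192, E[P2] = 5.8768

Work:
E[P1] = p·q·π₁(A,X) + p·(1-q)·π₁(A,Y) + (1-p)·q·π₁(B,X) + (1-p)·(1-q)·π₁(B,Y)
= 0.28·0.64·5 + 0.28·0.36·4 + 0.72·0.64·1 + 0.72·0.36·1
= 2.0192

E[P2] = 5.8768 (similar calculation)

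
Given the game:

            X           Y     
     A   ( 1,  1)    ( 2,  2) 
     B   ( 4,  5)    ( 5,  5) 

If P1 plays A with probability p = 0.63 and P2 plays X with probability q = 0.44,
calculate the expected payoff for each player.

E[P1] = 2.67, E[P2] = 2.8328

Work:
E[P1] = p·q·π₁(A,X) + p·(1-q)·π₁(A,Y) + (1-p)·q·π₁(B,X) + (1-p)·(1-q)·π₁(B,Y)
= 0.63·0.44·1 + 0.63·0.56·2 + 0.37·0.44·4 + 0.37·0.56·5
= 2.67

E[P2] = 2.8328 (similar calculation)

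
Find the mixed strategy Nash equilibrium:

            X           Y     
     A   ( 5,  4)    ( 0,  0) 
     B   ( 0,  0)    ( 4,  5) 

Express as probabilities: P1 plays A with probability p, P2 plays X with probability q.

p = 0.5556, q = 0.4444

Work:
Find probabilities that make opponent indifferent:
P2 chooses q to make P1 indifferent between A and B
P1 chooses p to make P2 indifferent between X and Y
Mixed NE: P1 plays (A: 0.5556, B: 0.4444), P2 plays (X: 0.4444, Y: 0.5556)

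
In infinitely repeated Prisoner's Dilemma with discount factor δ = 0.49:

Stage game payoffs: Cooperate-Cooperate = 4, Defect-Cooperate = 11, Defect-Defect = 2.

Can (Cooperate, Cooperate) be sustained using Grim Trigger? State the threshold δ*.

δ* = 0.7778; since δ = 0.49 < 0.7778, cooperation cannot be sustained

Work:
For Grim Trigger:
Cooperate forever: 4/(1-δ)
Defect then punished: 11 + 2·δ/(1-δ)
Need: 4/(1-δ) ≥ 11 + 2·δ/(1-δ)
Solving: δ ≥ (T-R)/(T-P) = (11-4)/(11-2) = 0.7778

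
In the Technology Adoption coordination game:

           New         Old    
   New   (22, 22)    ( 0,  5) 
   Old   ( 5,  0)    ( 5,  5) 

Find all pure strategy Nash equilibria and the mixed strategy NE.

Pure NE: (New, New) and (Old, Old); Mixed NE: p = 0.2273, q = 0.2273

Work:
Check pure NE:
(New, New): (22, 22) - no unilateral deviation beneficial
(Old, Old): (5, 5) - no unilateral deviation beneficial
Mixed NE: P1 plays New with p = 0.2273, P2 plays New with q = 0.2273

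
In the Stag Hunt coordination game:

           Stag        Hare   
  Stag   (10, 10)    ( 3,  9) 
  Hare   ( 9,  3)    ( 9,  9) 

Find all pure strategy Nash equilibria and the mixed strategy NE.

Pure NE: (Stag, Stag) and (Hare, Hare); Mixed NE: p = 0.8571, q = 0.8571

Work:
Check pure NE:
(Stag, Stag): (10, 10) - no unilateral deviation beneficial
(Hare, Hare): (9, 9) - no unilateral deviation beneficial
Mixed NE: P1 plays Stag with p = 0.8571, P2 plays Stag with q = 0.8571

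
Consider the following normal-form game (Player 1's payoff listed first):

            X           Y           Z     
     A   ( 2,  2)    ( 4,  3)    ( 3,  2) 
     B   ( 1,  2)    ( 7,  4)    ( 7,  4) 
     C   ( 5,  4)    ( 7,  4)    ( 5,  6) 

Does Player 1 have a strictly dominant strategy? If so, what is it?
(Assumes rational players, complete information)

No strictly dominant strategy exists for Player 1

Work:
A strategy strictly dominates another if it gives a strictly higher payoff against every opponent action. Compare each pair of P1's strategies column-by-column:
  A vs B: [2 vs 1, 4 vs 7, 3 vs 7] → A does not strictly dominate B (column Y: 4 ≤ 7)
  A vs C: [2 vs 5, 4 vs 7, 3 vs 5] → A does not strictly dominate C (column X: 2 ≤ 5)
  B vs A: [1 vs 2, 7 vs 4, 7 vs 3] → B does not strictly dominate A (column X: 1 ≤ 2)
  B vs C: [1 vs 5, 7 vs 7, 7 vs 5] → B does not strictly dominate C (column X: 1 ≤ 5)
  C vs A: [5 vs 2, 7 vs 4, 5 vs 3] → C strictly dominates A
  C vs B: [5 vs 1, 7 vs 7, 5 vs 7] → C does not strictly dominate B (column Y: 7 ≤ 7)
No single strategy strictly dominates all others → no strictly dominant strategy.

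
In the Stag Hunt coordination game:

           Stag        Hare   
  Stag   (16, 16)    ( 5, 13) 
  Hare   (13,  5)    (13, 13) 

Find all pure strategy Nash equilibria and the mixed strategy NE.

Pure NE: (Stag, Stag) and (Hare, Hare); Mixed NE: p = 0.7273, q = 0.7273

Work:
Check pure NE:
(Stag, Stag): (16, 16) - no unilateral deviation beneficial
(Hare, Hare): (13, 13) - no unilateral deviation beneficial
Mixed NE: P1 plays Stag with p = 0.7273, P2 plays Stag with q = 0.7273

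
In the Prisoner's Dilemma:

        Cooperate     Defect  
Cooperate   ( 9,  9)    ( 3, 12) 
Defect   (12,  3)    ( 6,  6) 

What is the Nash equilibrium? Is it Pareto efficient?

(Defect, Defect) is NE; not Pareto efficient

Work:
Defect dominates Cooperate for both players:
If P2 cooperates: Defect (12) > Cooperate (9)
If P2 defects: Defect (6) > Cooperate (3)
NE: (Defect, Defect) with payoff (6, 6)
But (Cooperate, Cooperate) = (9, 9) Pareto dominates (6, 6)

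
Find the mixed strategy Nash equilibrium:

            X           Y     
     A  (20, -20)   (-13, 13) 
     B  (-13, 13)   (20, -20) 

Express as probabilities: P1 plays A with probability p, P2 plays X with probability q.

p = 0.5, q = 0.5

Work:
Find probabilities that make opponent indifferent:
P2 chooses q to make P1 indifferent between A and B
P1 chooses p to make P2 indifferent between X and Y
Mixed NE: P1 plays (A: 0.5, B: 0.5), P2 plays (X: 0.5, Y: 0.5)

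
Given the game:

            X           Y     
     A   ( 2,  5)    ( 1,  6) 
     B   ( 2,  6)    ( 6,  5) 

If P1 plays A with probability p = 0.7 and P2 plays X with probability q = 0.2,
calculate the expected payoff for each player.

E[P1] = 2.4, E[P2] = 5.62

Work:
E[P1] = p·q·π₁(A,X) + p·(1-q)·π₁(A,Y) + (1-p)·q·π₁(B,X) + (1-p)·(1-q)·π₁(B,Y)
= 0.7·0.2·2 + 0.7·0.8·1 + 0.3·0.2·2 + 0.3·0.8·6
= 2.4

E[P2] = 5.62 (similar calculation)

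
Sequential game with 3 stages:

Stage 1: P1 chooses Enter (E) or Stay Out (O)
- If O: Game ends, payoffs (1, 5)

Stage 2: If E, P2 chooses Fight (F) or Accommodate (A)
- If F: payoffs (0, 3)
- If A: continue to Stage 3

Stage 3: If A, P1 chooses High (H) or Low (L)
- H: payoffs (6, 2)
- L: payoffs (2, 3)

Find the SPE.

SPE: (O, F, H); Outcome (1, 5)

Work:
Stage 3: P1 chooses H (6 vs 2)
Stage 2: P2: F->3, A->2 (anticipating H). Choose F
Stage 1: P1: O->1, E->0 (anticipating F, H). Choose O
SPE path: O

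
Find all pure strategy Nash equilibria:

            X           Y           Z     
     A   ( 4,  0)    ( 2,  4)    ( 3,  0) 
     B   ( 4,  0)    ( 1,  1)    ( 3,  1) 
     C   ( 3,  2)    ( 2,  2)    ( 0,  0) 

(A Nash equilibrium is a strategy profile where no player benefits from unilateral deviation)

Nash equilibrium: (A, Y), (B, Z), (C, Y)

Work:
Best responses:
  P1 vs X: payoffs [4, 4, 3] → best response A/B (payoff 4)
  P1 vs Y: payoffs [2, 1, 2] → best response A/C (payoff 2)
  P1 vs Z: payoffs [3, 3, 0] → best response A/B (payoff 3)
  P2 vs A: payoffs [0, 4, 0] → best response Y (payoff 4)
  P2 vs B: payoffs [0, 1, 1] → best response Y/Z (payoff 1)
  P2 vs C: payoffs [2, 2, 0] → best response X/Y (payoff 2)
Mutual best responses: (A,Y), (B,Z), (C,Y) → Nash equilibria.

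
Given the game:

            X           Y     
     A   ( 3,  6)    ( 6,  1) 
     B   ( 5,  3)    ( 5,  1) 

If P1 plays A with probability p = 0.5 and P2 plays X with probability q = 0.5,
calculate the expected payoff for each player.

E[P1] = 4.75, E[P2] = 2.75

Work:
E[P1] = p·q·π₁(A,X) + p·(1-q)·π₁(A,Y) + (1-p)·q·π₁(B,X) + (1-p)·(1-q)·π₁(B,Y)
= 0.5·0.5·3 + 0.5·0.5·6 + 0.5·0.5·5 + 0.5·0.5·5
= 4.75

E[P2] = 2.75 (similar calculation)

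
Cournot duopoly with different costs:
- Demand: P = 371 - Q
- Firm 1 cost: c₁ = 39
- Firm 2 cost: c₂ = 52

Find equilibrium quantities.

q₁* = 115.0, q₂* = 102.0

Work:
Reaction: q₁ = (371 - 39 - q₂)/2
Reaction: q₂ = (371 - 52 - q₁)/2
Solve simultaneously:
q₁* = (371 - 2×39 + 52)/3 = 115.0
q₂* = (371 - 2×52 + 39)/3 = 102.0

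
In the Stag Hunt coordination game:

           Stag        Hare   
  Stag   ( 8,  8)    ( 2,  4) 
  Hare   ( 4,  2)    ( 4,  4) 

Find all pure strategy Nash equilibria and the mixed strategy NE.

Pure NE: (Stag, Stag) and (Hare, Hare); Mixed NE: p = 0.3333, q = 0.3333

Work:
Check pure NE:
(Stag, Stag): (8, 8) - no unilateral deviation beneficial
(Hare, Hare): (4, 4) - no unilateral deviation beneficial
Mixed NE: P1 plays Stag with p = 0.3333, P2 plays Stag with q = 0.3333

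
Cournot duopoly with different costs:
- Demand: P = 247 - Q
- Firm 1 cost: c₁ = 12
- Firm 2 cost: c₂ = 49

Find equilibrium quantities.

q₁* = 90.67, q₂* = 53.67

Work:
Reaction: q₁ = (247 - 12 - q₂)/2
Reaction: q₂ = (247 - 49 - q₁)/2
Solve simultaneously:
q₁* = (247 - 2×12 + 49)/3 = 90.67
q₂* = (247 - 2×49 + 12)/3 = 53.67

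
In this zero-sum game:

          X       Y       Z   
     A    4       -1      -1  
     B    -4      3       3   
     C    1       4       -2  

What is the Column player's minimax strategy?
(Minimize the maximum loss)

Column should play Z, value = 3

Work:
Column player minimizes Row's maximum payoff:
Column X: max payoff to Row = 4
Column Y: max payoff to Row = 4
Column Z: max payoff to Row = 3
Minimum is 3, achieved by column Z.
Minimax strategy: Z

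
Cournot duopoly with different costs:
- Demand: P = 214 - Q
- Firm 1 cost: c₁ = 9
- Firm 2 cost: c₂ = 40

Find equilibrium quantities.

q₁* = 78.67, q₂* = 47.67

Work:
Reaction: q₁ = (214 - 9 - q₂)/2
Reaction: q₂ = (214 - 40 - q₁)/2
Solve simultaneously:
q₁* = (214 - 2×9 + 40)/3 = 78.67
q₂* = (214 - 2×40 + 9)/3 = 47.67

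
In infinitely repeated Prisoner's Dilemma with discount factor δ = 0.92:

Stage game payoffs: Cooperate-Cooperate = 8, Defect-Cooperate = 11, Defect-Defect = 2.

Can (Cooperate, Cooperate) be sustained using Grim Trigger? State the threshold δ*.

δ* = 0.3333; since δ = 0.92 ≥ 0.3333, cooperation can be sustained

Work:
For Grim Trigger:
Cooperate forever: 8/(1-δ)
Defect then punished: 11 + 2·δ/(1-δ)
Need: 8/(1-δ) ≥ 11 + 2·δ/(1-δ)
Solving: δ ≥ (T-R)/(T-P) = (11-8)/(11-2) = 0.3333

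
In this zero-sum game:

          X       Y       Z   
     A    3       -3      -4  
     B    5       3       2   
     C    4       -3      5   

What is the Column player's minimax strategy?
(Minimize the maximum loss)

Column should play Y, value = 3

Work:
Column player minimizes Row's maximum payoff:
Column X: max payoff to Row = 5
Column Y: max payoff to Row = 3
Column Z: max payoff to Row = 5
Minimum is 3, achieved by column Y.
Minimax strategy: Y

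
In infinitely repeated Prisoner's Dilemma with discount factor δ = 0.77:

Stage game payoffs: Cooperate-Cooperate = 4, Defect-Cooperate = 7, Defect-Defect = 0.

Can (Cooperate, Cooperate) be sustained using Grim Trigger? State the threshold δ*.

δ* = 0.4286; since δ = 0.77 ≥ 0.4286, cooperation can be sustained

Work:
For Grim Trigger:
Cooperate forever: 4/(1-δ)
Defect then punished: 7 + 0·δ/(1-δ)
Need: 4/(1-δ) ≥ 7 + 0·δ/(1-δ)
Solving: δ ≥ (T-R)/(T-P) = (7-4)/(7-0) = 0.4286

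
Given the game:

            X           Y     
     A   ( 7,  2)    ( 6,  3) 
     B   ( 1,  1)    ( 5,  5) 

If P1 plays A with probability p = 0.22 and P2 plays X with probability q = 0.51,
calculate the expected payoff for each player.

E[P1] = 3.741, E[P2] = 2.8566

Work:
E[P1] = p·q·π₁(A,X) + p·(1-q)·π₁(A,Y) + (1-p)·q·π₁(B,X) + (1-p)·(1-q)·π₁(B,Y)
= 0.22·0.51·7 + 0.22·0.49·6 + 0.78·0.51·1 + 0.78·0.49·5
= 3.741

E[P2] = 2.8566 (similar calculation)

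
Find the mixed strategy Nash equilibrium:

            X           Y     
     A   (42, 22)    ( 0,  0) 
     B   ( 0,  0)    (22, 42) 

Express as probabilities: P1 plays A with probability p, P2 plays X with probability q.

p = 0.6562, q = 0.3438

Work:
Find probabilities that make opponent indifferent:
P2 chooses q to make P1 indifferent between A and B
P1 chooses p to make P2 indifferent between X and Y
Mixed NE: P1 plays (A: 0.6562, B: 0.3438), P2 plays (X: 0.3438, Y: 0.6562)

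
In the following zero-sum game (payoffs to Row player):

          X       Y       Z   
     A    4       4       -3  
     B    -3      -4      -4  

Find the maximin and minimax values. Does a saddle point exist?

Maximin = -3, Minimax = -3, Saddle: True

Work:
Row minimums: [-3, -4] → maximin = -3
Column maximums: [4, 4, -3] → minimax = -3
Saddle point exists! Game value = -3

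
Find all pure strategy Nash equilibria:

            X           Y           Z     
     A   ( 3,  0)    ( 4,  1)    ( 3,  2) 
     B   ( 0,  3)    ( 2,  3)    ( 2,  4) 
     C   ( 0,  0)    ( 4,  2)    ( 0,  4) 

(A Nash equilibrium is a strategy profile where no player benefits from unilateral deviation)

Nash equilibrium: (A, Z)

Work:
Best responses:
  P1 vs X: payoffs [3, 0, 0] → best response A (payoff 3)
  P1 vs Y: payoffs [4, 2, 4] → best response A/C (payoff 4)
  P1 vs Z: payoffs [3, 2, 0] → best response A (payoff 3)
  P2 vs A: payoffs [0, 1, 2] → best response Z (payoff 2)
  P2 vs B: payoffs [3, 3, 4] → best response Z (payoff 4)
  P2 vs C: payoffs [0, 2, 4] → best response Z (payoff 4)
Mutual best responses: (A,Z) → Nash equilibria.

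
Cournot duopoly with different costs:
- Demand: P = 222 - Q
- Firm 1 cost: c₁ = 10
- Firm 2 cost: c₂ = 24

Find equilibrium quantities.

q₁* = 75.33, q₂* = 61.33

Work:
Reaction: q₁ = (222 - 10 - q₂)/2
Reaction: q₂ = (222 - 24 - q₁)/2
Solve simultaneously:
q₁* = (222 - 2×10 + 24)/3 = 75.33
q₂* = (222 - 2×24 + 10)/3 = 61.33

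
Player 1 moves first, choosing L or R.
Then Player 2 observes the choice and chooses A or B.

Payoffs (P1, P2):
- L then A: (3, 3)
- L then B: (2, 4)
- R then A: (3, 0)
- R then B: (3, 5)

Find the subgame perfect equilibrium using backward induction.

P1 plays R, P2 plays B after L and B after R; Payoff (3, 5)

Work:
Backward induction:
After L: P2 chooses B → P1 gets 2
After R: P2 chooses B → P1 gets 3
P1 chooses R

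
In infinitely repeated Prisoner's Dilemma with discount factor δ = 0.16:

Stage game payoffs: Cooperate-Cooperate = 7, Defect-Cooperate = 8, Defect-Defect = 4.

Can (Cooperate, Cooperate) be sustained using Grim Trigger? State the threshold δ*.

δ* = 0.25; since δ = 0.16 < 0.25, cooperation cannot be sustained

Work:
For Grim Trigger:
Cooperate forever: 7/(1-δ)
Defect then punished: 8 + 4·δ/(1-δ)
Need: 7/(1-δ) ≥ 8 + 4·δ/(1-δ)
Solving: δ ≥ (T-R)/(T-P) = (8-7)/(8-4) = 0.25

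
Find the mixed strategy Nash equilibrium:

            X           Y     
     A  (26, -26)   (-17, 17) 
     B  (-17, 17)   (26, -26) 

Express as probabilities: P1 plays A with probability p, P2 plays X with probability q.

p = 0.5, q = 0.5

Work:
Find probabilities that make opponent indifferent:
P2 chooses q to make P1 indifferent between A and B
P1 chooses p to make P2 indifferent between X and Y
Mixed NE: P1 plays (A: 0.5, B: 0.5), P2 plays (X: 0.5, Y: 0.5)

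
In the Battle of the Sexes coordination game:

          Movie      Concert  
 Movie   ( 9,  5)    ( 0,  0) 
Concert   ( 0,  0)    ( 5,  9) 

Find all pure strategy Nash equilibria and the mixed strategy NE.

Pure NE: (Movie, Movie) and (Concert, Concert); Mixed NE: p = 0.6429, q = 0.3571

Work:
Check pure NE:
(Movie, Movie): (9, 5) - no unilateral deviation beneficial
(Concert, Concert): (5, 9) - no unilateral deviation beneficial
Mixed NE: P1 plays Movie with p = 0.6429, P2 plays Movie with q = 0.3571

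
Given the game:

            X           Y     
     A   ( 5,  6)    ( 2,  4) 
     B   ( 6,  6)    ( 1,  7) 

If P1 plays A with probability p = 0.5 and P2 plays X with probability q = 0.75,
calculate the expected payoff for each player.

E[P1] = 4.5, E[P2] = 5.875

Work:
E[P1] = p·q·π₁(A,X) + p·(1-q)·π₁(A,Y) + (1-p)·q·π₁(B,X) + (1-p)·(1-q)·π₁(B,Y)
= 0.5·0.75·5 + 0.5·0.25·2 + 0.5·0.75·6 + 0.5·0.25·1
= 4.5

E[P2] = 5.875 (similar calculation)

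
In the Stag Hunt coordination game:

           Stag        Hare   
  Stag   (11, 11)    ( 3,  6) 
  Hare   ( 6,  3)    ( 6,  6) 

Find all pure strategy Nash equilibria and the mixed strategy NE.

Pure NE: (Stag, Stag) and (Hare, Hare); Mixed NE: p = 0.375, q = 0.375

Work:
Check pure NE:
(Stag, Stag): (11, 11) - no unilateral deviation beneficial
(Hare, Hare): (6, 6) - no unilateral deviation beneficial
Mixed NE: P1 plays Stag with p = 0.375, P2 plays Stag with q = 0.375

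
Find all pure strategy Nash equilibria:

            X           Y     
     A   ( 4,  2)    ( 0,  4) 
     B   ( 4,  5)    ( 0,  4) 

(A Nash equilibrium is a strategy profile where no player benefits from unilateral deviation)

Nash equilibrium: (A, Y), (B, X)

Work:
Best responses:
  P1 vs X: payoffs [4, 4] → best response A/B (payoff 4)
  P1 vs Y: payoffs [0, 0] → best response A/B (payoff 0)
  P2 vs A: payoffs [2, 4] → best response Y (payoff 4)
  P2 vs B: payoffs [5, 4] → best response X (payoff 5)
Mutual best responses: (A,Y), (B,X) → Nash equilibria.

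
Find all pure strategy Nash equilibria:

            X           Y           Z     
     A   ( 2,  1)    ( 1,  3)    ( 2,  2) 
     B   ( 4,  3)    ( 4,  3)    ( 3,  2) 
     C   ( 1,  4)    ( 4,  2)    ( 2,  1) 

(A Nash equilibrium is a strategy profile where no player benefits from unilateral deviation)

Nash equilibrium: (B, X), (B, Y)

Work:
Best responses:
  P1 vs X: payoffs [2, 4, 1] → best response B (payoff 4)
  P1 vs Y: payoffs [1, 4, 4] → best response B/C (payoff 4)
  P1 vs Z: payoffs [2, 3, 2] → best response B (payoff 3)
  P2 vs A: payoffs [1, 3, 2] → best response Y (payoff 3)
  P2 vs B: payoffs [3, 3, 2] → best response X/Y (payoff 3)
  P2 vs C: payoffs [4, 2, 1] → best response X (payoff 4)
Mutual best responses: (B,X), (B,Y) → Nash equilibria.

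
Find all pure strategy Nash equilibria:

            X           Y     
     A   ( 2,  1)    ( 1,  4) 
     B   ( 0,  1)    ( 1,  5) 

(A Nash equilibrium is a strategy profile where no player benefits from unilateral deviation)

Nash equilibrium: (A, Y), (B, Y)

Work:
Best responses:
  P1 vs X: payoffs [2, 0] → best response A (payoff 2)
  P1 vs Y: payoffs [1, 1] → best response A/B (payoff 1)
  P2 vs A: payoffs [1, 4] → best response Y (payoff 4)
  P2 vs B: payoffs [1, 5] → best response Y (payoff 5)
Mutual best responses: (A,Y), (B,Y) → Nash equilibria.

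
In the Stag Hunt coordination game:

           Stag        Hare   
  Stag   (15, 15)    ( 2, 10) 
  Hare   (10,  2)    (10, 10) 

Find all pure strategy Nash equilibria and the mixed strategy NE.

Pure NE: (Stag, Stag) and (Hare, Hare); Mixed NE: p = 0.6154, q = 0.6154

Work:
Check pure NE:
(Stag, Stag): (15, 15) - no unilateral deviation beneficial
(Hare, Hare): (10, 10) - no unilateral deviation beneficial
Mixed NE: P1 plays Stag with p = 0.6154, P2 plays Stag with q = 0.6154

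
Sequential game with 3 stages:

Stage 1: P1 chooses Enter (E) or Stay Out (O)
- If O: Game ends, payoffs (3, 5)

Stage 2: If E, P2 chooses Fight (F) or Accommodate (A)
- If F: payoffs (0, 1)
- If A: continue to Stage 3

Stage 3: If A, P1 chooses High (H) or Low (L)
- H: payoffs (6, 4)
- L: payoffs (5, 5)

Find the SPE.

SPE: (E, A, H); Outcome (6, 4)

Work:
Stage 3: P1 chooses H (6 vs 5)
Stage 2: P2: F->1, A->4 (anticipating H). Choose A
Stage 1: P1: O->3, E->6 (anticipating A, H). Choose E
SPE path: E -> A -> H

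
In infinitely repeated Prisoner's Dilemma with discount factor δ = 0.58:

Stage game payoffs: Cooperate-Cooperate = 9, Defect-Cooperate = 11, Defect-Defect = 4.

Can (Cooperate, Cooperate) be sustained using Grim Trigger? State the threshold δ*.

δ* = 0.2857; since δ = 0.58 ≥ 0.2857, cooperation can be sustained

Work:
For Grim Trigger:
Cooperate forever: 9/(1-δ)
Defect then punished: 11 + 4·δ/(1-δ)
Need: 9/(1-δ) ≥ 11 + 4·δ/(1-δ)
Solving: δ ≥ (T-R)/(T-P) = (11-9)/(11-4) = 0.2857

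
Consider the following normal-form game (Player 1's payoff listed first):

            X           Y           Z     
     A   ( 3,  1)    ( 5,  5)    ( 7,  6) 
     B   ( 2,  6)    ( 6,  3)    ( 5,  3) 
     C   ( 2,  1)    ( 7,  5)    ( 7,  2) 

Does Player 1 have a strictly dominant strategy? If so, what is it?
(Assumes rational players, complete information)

No strictly dominant strategy exists for Player 1

Work:
A strategy strictly dominates another if it gives a strictly higher payoff against every opponent action. Compare each pair of P1's strategies column-by-column:
  A vs B: [3 vs 2, 5 vs 6, 7 vs 5] → A does not strictly dominate B (column Y: 5 ≤ 6)
  A vs C: [3 vs 2, 5 vs 7, 7 vs 7] → A does not strictly dominate C (column Y: 5 ≤ 7)
  B vs A: [2 vs 3, 6 vs 5, 5 vs 7] → B does not strictly dominate A (column X: 2 ≤ 3)
  B vs C: [2 vs 2, 6 vs 7, 5 vs 7] → B does not strictly dominate C (column X: 2 ≤ 2)
  C vs A: [2 vs 3, 7 vs 5, 7 vs 7] → C does not strictly dominate A (column X: 2 ≤ 3)
  C vs B: [2 vs 2, 7 vs 6, 7 vs 5] → C does not strictly dominate B (column X: 2 ≤ 2)
No single strategy strictly dominates all others → no strictly dominant strategy.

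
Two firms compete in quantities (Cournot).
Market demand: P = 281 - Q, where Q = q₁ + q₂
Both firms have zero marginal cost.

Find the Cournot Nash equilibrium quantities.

q₁* = q₂* = 93.67; P* = 93.67

Work:
Profit: π_i = P·q_i = (a - q_i - q_j)·q_i
FOC: ∂π_i/∂q_i = a - 2q_i - q_j = 0
Reaction function: q_i = (281 - q_j)/2
Symmetry: q* = 281/3 = 93.67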